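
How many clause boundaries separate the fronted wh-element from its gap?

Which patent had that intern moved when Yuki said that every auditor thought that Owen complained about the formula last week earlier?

0

"which patent" originates inside the matrix clause — no clause boundary is crossed.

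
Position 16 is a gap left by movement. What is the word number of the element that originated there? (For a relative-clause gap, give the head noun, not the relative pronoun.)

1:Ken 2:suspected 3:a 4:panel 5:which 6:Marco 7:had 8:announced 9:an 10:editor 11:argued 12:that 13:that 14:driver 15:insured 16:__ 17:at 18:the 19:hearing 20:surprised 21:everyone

The gap at 16 is the object of "insured", inside a relative clause.
The relative pronoun is "which" (word 5); it is bound by the head noun immediately before it.
Its filler is the head noun "panel", at word 4.

4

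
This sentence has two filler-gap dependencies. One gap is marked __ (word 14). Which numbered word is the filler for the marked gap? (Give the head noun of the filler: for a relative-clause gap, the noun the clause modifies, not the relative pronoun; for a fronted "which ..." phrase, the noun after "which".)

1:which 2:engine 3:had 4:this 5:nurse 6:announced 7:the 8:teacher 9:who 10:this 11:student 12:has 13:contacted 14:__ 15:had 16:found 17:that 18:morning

8

The marked gap is inside the relative clause, the direct object of "contacted".
Its filler is the head noun "teacher" (via "who"), at word 8.
(The other dependency links word 2 to a gap after word 16.)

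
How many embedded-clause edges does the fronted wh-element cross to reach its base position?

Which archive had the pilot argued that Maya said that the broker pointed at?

2

"which archive" is extracted from the PP object of "pointed".
Boundaries crossed, outermost first: [that], [that] — 2 in total.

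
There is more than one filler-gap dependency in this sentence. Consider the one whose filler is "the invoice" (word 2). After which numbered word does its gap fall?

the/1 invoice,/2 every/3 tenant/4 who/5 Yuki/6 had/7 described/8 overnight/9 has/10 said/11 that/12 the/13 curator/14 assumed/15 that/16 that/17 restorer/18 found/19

19

The displaced element is "the invoice" (word 2).
It is linked across 2 clause boundaries (that → that).
It functions as the direct object of "found", so the gap sits immediately after word 19 ("found").
Base order: Every tenant who Yuki had described overnight has said that the curator assumed that that restorer found the invoice.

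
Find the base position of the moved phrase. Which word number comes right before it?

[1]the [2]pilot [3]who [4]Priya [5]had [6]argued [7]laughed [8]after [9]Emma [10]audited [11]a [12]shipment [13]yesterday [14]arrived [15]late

The displaced element is "the pilot" (word 2).
It is linked across 1 clause boundary (Ø).
It functions as the subject of "laughed", so the gap sits immediately after word 6 ("argued").
Base order: Priya had argued that the pilot laughed after Emma audited a shipment yesterday.

6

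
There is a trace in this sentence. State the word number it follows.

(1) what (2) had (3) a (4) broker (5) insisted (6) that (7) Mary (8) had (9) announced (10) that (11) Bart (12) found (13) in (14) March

12

The displaced element is "what" (word 1).
It is linked across 2 clause boundaries (that → that).
It functions as the direct object of "found", so the gap sits immediately after word 12 ("found").
Base order: A broker had insisted that Mary had announced that Bart found what in March.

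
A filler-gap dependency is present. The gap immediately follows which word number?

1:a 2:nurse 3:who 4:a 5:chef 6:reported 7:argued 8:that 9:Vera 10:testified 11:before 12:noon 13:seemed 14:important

6

The displaced element is "a nurse" (word 2).
It is linked across 1 clause boundary (Ø).
It functions as the subject of "argued", so the gap sits immediately after word 6 ("reported").
Base order: A chef reported that a nurse argued that Vera testified before noon.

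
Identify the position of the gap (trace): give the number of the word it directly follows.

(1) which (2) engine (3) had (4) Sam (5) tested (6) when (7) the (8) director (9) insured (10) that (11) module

The displaced element is "which engine" (word 2).
It functions as the direct object of "tested", so the gap sits immediately after word 5 ("tested").
Base order: Sam had tested which engine when the director insured that module.

5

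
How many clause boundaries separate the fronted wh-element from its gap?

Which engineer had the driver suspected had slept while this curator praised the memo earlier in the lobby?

"which engineer" is extracted from the subject of "slept".
Boundaries crossed, outermost first: [Ø] — 1 in total.

1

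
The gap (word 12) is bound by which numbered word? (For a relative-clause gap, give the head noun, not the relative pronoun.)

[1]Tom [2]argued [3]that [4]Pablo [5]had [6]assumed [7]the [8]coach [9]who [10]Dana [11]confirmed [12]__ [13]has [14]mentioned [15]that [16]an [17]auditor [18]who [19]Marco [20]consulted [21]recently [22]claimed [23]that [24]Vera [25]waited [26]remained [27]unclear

The gap at 12 is the subject of "mentioned", inside a relative clause.
The relative pronoun is "who" (word 9); it is bound by the head noun immediately before it.
Its filler is the head noun "coach", at word 8.

8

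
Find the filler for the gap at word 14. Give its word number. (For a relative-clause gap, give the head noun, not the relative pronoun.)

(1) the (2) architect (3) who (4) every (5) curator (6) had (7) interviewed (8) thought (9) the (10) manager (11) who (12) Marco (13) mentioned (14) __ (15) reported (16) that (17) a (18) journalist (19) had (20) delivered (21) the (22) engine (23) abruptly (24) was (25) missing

10

The gap at 14 is the subject of "reported", inside a relative clause.
The relative pronoun is "who" (word 11); it is bound by the head noun immediately before it.
Its filler is the head noun "manager", at word 10.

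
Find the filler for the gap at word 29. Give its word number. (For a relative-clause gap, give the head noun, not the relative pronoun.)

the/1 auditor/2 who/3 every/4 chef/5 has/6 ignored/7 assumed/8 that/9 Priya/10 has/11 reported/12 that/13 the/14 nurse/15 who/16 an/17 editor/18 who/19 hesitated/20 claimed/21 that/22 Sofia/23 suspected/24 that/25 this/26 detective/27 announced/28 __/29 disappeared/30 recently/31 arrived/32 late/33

15

The gap at 29 is the subject of "disappeared", inside a relative clause.
The relative pronoun is "who" (word 16); it is bound by the head noun immediately before it.
Its filler is the head noun "nurse", at word 15.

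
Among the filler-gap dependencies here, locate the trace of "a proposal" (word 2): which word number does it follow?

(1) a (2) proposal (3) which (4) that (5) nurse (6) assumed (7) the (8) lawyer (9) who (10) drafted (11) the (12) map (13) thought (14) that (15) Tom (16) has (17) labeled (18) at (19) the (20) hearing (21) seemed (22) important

The displaced element is "a proposal" (word 2).
It is linked across 2 clause boundaries (Ø → that).
It functions as the direct object of "labeled", so the gap sits immediately after word 17 ("labeled").
Base order: That nurse assumed the lawyer who drafted the map thought that Tom has labeled a proposal at the hearing.

17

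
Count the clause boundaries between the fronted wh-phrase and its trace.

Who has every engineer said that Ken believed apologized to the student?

"who" is extracted from the subject of "apologized".
Boundaries crossed, outermost first: [that], [Ø] — 2 in total.

2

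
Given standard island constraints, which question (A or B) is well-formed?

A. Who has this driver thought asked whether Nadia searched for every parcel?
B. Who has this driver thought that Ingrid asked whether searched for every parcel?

In B, the wh-phrase is extracted from inside a wh-island (introduced by "whether"), which blocks movement.
In A, the extraction path crosses only that-complement boundaries, which are transparent.
So A is grammatical.

A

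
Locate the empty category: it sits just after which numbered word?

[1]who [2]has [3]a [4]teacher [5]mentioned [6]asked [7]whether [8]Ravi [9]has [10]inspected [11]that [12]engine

The displaced element is "who" (word 1).
It is linked across 1 clause boundary (Ø).
It functions as the subject of "asked", so the gap sits immediately after word 5 ("mentioned").
Base order: A teacher has mentioned that who asked whether Ravi has inspected that engine.

5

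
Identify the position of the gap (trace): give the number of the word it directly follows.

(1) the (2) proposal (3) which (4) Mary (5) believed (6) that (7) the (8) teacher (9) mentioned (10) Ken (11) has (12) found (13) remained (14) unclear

12

The displaced element is "the proposal" (word 2).
It is linked across 2 clause boundaries (that → Ø).
It functions as the direct object of "found", so the gap sits immediately after word 12 ("found").
Base order: Mary believed that the teacher mentioned Ken has found the proposal.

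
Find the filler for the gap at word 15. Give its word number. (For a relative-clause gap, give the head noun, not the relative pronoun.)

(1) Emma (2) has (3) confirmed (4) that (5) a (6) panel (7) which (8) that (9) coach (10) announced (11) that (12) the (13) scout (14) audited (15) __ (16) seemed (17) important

6

The gap at 15 is the object of "audited", inside a relative clause.
The relative pronoun is "which" (word 7); it is bound by the head noun immediately before it.
Its filler is the head noun "panel", at word 6.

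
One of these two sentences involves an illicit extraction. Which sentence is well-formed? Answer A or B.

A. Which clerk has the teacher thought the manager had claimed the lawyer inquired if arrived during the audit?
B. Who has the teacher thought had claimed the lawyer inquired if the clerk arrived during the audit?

In A, the wh-phrase is extracted from inside a wh-island (introduced by "if"), which blocks movement.
In B, the extraction path crosses only that-complement boundaries, which are transparent.
So B is grammatical.

B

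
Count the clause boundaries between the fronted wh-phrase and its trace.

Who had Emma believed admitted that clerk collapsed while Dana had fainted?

1

"who" is extracted from the subject of "admitted".
Boundaries crossed, outermost first: [Ø] — 1 in total.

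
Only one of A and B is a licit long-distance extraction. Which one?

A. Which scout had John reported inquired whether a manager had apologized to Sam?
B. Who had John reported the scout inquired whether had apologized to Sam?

A

In B, the wh-phrase is extracted from inside a wh-island (introduced by "whether"), which blocks movement.
In A, the extraction path crosses only that-complement boundaries, which are transparent.
So A is grammatical.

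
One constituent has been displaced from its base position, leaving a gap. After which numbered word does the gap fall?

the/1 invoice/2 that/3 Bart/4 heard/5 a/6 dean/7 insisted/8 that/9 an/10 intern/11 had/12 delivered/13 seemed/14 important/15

The displaced element is "the invoice" (word 2).
It is linked across 2 clause boundaries (Ø → that).
It functions as the direct object of "delivered", so the gap sits immediately after word 13 ("delivered").
Base order: Bart heard a dean insisted that an intern had delivered the invoice.

13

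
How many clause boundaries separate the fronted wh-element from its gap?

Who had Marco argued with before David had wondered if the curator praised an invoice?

"who" originates inside the matrix clause — no clause boundary is crossed.

0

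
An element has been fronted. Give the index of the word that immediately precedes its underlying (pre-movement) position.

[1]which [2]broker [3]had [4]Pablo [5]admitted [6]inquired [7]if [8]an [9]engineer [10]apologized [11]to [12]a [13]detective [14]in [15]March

The displaced element is "which broker" (word 2).
It is linked across 1 clause boundary (Ø).
It functions as the subject of "inquired", so the gap sits immediately after word 5 ("admitted").
Base order: Pablo had admitted that which broker inquired if an engineer apologized to a detective in March.

5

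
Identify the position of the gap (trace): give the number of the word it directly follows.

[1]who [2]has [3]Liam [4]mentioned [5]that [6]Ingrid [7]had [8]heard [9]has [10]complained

The displaced element is "who" (word 1).
It is linked across 2 clause boundaries (that → Ø).
It functions as the subject of "complained", so the gap sits immediately after word 8 ("heard").
Base order: Liam has mentioned that Ingrid had heard that who has complained.

8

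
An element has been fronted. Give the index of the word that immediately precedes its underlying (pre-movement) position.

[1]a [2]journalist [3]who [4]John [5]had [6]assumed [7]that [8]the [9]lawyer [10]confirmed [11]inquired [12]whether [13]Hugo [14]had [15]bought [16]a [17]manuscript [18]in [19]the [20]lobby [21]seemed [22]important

10

The displaced element is "a journalist" (word 2).
It is linked across 2 clause boundaries (that → Ø).
It functions as the subject of "inquired", so the gap sits immediately after word 10 ("confirmed").
Base order: John had assumed that the lawyer confirmed that a journalist inquired whether Hugo had bought a manuscript in the lobby.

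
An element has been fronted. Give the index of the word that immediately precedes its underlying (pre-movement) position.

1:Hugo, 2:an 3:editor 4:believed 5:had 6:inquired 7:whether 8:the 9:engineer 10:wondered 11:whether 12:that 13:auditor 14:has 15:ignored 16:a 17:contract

The displaced element is "Hugo" (word 1).
It is linked across 1 clause boundary (Ø).
It functions as the subject of "inquired", so the gap sits immediately after word 4 ("believed").
Base order: An editor believed that Hugo had inquired whether the engineer wondered whether that auditor has ignored a contract.

4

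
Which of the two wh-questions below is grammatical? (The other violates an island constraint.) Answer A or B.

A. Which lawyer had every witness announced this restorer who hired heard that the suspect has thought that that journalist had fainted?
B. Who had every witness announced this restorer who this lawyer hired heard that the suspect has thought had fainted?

B

In A, the wh-phrase is extracted from inside a complex-NP island (relative clause) (introduced by "who"), which blocks movement.
In B, the extraction path crosses only that-complement boundaries, which are transparent.
So B is grammatical.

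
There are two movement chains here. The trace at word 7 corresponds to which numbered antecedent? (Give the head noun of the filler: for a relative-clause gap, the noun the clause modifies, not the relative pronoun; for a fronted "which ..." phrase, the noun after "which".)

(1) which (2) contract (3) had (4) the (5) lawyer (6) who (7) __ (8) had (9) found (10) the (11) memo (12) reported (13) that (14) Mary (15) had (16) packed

The marked gap is inside the relative clause, the subject of "found".
Its filler is the head noun "lawyer" (via "who"), at word 5.
(The other dependency links word 2 to a gap after word 16.)

5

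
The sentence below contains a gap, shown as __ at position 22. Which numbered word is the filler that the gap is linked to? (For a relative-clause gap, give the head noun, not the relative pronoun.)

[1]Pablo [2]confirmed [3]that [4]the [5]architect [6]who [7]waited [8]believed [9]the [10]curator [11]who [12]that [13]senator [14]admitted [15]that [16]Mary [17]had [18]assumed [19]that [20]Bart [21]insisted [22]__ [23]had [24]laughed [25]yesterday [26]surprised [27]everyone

10

The gap at 22 is the subject of "laughed", inside a relative clause.
The relative pronoun is "who" (word 11); it is bound by the head noun immediately before it.
Its filler is the head noun "curator", at word 10.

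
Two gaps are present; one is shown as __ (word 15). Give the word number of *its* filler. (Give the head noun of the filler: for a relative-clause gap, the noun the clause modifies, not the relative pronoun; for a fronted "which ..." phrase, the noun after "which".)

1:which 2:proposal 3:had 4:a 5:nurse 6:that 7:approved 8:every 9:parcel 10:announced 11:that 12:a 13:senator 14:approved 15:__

The marked gap is the direct object of "approved".
Its filler is the fronted wh-phrase "which proposal", at word 2.
(The other dependency links word 5 to a gap after word 6.)

2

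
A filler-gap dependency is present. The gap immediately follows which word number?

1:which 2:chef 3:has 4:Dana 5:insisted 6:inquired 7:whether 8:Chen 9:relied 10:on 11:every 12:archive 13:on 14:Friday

5

The displaced element is "which chef" (word 2).
It is linked across 1 clause boundary (Ø).
It functions as the subject of "inquired", so the gap sits immediately after word 5 ("insisted").
Base order: Dana has insisted which chef inquired whether Chen relied on every archive on Friday.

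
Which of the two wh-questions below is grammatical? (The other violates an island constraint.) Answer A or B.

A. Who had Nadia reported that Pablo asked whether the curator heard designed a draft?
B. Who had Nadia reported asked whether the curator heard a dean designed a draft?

In A, the wh-phrase is extracted from inside a wh-island (introduced by "whether"), which blocks movement.
In B, the extraction path crosses only that-complement boundaries, which are transparent.
So B is grammatical.

B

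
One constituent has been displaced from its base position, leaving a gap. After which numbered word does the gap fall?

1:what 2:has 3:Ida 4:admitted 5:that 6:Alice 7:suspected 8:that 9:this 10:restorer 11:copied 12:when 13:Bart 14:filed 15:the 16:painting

The displaced element is "what" (word 1).
It is linked across 2 clause boundaries (that → that).
It functions as the direct object of "copied", so the gap sits immediately after word 11 ("copied").
Base order: Ida has admitted that Alice suspected that this restorer copied what when Bart filed the painting.

11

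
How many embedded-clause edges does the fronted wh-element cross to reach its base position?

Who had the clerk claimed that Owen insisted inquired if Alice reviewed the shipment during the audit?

"who" is extracted from the subject of "inquired".
Boundaries crossed, outermost first: [that], [Ø] — 2 in total.

2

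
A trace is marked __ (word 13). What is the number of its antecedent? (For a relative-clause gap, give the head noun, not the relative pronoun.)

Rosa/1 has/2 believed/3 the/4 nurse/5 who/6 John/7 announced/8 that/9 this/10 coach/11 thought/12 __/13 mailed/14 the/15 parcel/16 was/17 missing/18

5

The gap at 13 is the subject of "mailed", inside a relative clause.
The relative pronoun is "who" (word 6); it is bound by the head noun immediately before it.
Its filler is the head noun "nurse", at word 5.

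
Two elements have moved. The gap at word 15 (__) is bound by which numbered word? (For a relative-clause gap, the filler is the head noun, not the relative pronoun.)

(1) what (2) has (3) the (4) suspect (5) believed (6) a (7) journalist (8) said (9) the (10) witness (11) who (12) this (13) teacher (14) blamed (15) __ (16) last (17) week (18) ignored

10

The marked gap is inside the relative clause, the direct object of "blamed".
Its filler is the head noun "witness" (via "who"), at word 10.
(The other dependency links word 1 to a gap after word 18.)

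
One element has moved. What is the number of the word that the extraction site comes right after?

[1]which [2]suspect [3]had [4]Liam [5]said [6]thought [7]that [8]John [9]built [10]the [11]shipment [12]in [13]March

The displaced element is "which suspect" (word 2).
It is linked across 1 clause boundary (Ø).
It functions as the subject of "thought", so the gap sits immediately after word 5 ("said").
Base order: Liam had said which suspect thought that John built the shipment in March.

5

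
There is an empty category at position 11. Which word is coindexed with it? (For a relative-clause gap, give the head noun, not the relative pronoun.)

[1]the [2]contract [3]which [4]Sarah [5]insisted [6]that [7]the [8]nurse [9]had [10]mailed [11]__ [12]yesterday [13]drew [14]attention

2

The gap at 11 is the object of "mailed", inside a relative clause.
The relative pronoun is "which" (word 3); it is bound by the head noun immediately before it.
Its filler is the head noun "contract", at word 2.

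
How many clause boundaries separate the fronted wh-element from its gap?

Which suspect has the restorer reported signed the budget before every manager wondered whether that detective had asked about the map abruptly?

1

"which suspect" is extracted from the subject of "signed".
Boundaries crossed, outermost first: [Ø] — 1 in total.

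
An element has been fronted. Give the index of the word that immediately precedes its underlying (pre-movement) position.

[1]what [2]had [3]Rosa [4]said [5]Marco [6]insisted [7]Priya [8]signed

The displaced element is "what" (word 1).
It is linked across 2 clause boundaries (Ø → Ø).
It functions as the direct object of "signed", so the gap sits immediately after word 8 ("signed").
Base order: Rosa had said Marco insisted Priya signed what.

8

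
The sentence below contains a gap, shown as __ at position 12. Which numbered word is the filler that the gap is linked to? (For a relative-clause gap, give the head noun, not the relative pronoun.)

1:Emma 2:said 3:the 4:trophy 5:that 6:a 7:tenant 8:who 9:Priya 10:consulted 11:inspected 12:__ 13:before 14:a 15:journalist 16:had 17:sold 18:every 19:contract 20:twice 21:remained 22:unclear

4

The gap at 12 is the object of "inspected", inside a relative clause.
The relative pronoun is "that" (word 5); it is bound by the head noun immediately before it.
Its filler is the head noun "trophy", at word 4.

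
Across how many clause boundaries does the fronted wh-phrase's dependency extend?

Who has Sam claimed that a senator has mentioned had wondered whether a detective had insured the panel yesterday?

2

"who" is extracted from the subject of "wondered".
Boundaries crossed, outermost first: [that], [Ø] — 2 in total.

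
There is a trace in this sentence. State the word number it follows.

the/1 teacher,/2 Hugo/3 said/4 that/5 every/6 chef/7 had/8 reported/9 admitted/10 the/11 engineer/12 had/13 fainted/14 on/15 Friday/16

9

The displaced element is "the teacher" (word 2).
It is linked across 2 clause boundaries (that → Ø).
It functions as the subject of "admitted", so the gap sits immediately after word 9 ("reported").
Base order: Hugo said that every chef had reported that the teacher admitted the engineer had fainted on Friday.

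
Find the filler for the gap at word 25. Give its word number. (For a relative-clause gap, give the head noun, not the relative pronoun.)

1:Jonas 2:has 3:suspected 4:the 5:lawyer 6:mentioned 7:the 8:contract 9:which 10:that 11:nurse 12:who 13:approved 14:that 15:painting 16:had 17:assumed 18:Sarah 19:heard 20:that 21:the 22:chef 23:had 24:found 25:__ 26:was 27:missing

8

The gap at 25 is the object of "found", inside a relative clause.
The relative pronoun is "which" (word 9); it is bound by the head noun immediately before it.
Its filler is the head noun "contract", at word 8.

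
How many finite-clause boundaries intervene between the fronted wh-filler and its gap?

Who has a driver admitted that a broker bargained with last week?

"who" is extracted from the PP object of "bargained".
Boundaries crossed, outermost first: [that] — 1 in total.

1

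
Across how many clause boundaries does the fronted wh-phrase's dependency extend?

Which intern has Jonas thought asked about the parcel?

1

"which intern" is extracted from the subject of "asked".
Boundaries crossed, outermost first: [Ø] — 1 in total.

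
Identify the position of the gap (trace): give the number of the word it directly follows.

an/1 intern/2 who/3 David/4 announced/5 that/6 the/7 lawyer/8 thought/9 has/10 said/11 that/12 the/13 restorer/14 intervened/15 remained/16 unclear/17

9

The displaced element is "an intern" (word 2).
It is linked across 2 clause boundaries (that → Ø).
It functions as the subject of "said", so the gap sits immediately after word 9 ("thought").
Base order: David announced that the lawyer thought that an intern has said that the restorer intervened.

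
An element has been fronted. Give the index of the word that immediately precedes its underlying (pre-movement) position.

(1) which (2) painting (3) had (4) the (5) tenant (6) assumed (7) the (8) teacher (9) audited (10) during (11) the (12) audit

The displaced element is "which painting" (word 2).
It is linked across 1 clause boundary (Ø).
It functions as the direct object of "audited", so the gap sits immediately after word 9 ("audited").
Base order: The tenant had assumed the teacher audited which painting during the audit.

9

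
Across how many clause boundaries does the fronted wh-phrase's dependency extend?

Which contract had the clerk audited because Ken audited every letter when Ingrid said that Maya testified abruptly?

0

"which contract" originates inside the matrix clause — no clause boundary is crossed.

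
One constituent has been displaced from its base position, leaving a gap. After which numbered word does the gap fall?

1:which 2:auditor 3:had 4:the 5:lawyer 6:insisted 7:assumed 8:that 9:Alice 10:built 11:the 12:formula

6

The displaced element is "which auditor" (word 2).
It is linked across 1 clause boundary (Ø).
It functions as the subject of "assumed", so the gap sits immediately after word 6 ("insisted").
Base order: The lawyer had insisted which auditor assumed that Alice built the formula.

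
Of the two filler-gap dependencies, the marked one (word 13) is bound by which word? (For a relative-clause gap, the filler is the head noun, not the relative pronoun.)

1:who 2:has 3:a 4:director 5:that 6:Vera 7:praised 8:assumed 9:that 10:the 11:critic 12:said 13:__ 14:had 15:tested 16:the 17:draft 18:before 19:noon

The marked gap is the subject of "tested".
Its filler is the fronted wh-phrase "who", at word 1.
(The other dependency links word 4 to a gap after word 7.)

1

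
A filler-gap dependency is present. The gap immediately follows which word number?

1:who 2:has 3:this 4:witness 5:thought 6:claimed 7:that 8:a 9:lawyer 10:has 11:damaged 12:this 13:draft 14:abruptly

The displaced element is "who" (word 1).
It is linked across 1 clause boundary (Ø).
It functions as the subject of "claimed", so the gap sits immediately after word 5 ("thought").
Base order: This witness has thought who claimed that a lawyer has damaged this draft abruptly.

5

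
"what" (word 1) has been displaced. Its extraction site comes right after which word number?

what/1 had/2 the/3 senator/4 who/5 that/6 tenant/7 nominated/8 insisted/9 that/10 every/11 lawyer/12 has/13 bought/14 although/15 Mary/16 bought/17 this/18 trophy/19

14

The displaced element is "what" (word 1).
It is linked across 1 clause boundary (that).
It functions as the direct object of "bought", so the gap sits immediately after word 14 ("bought").
Base order: The senator who that tenant nominated had insisted that every lawyer has bought what although Mary bought this trophy.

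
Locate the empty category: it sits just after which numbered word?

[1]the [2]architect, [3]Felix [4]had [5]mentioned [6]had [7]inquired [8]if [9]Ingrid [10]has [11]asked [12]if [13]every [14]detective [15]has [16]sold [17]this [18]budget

5

The displaced element is "the architect" (word 2).
It is linked across 1 clause boundary (Ø).
It functions as the subject of "inquired", so the gap sits immediately after word 5 ("mentioned").
Base order: Felix had mentioned the architect had inquired if Ingrid has asked if every detective has sold this budget.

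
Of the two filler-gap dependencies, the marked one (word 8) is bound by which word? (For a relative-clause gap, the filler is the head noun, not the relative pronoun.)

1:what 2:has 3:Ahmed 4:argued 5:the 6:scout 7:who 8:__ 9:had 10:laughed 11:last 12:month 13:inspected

6

The marked gap is inside the relative clause, the subject of "laughed".
Its filler is the head noun "scout" (via "who"), at word 6.
(The other dependency links word 1 to a gap after word 13.)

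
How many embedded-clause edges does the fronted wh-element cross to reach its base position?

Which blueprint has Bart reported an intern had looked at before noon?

1

"which blueprint" is extracted from the PP object of "looked".
Boundaries crossed, outermost first: [Ø] — 1 in total.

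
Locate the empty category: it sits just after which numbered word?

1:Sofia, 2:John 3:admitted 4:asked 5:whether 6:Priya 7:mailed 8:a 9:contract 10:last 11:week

The displaced element is "Sofia" (word 1).
It is linked across 1 clause boundary (Ø).
It functions as the subject of "asked", so the gap sits immediately after word 3 ("admitted").
Base order: John admitted that Sofia asked whether Priya mailed a contract last week.

3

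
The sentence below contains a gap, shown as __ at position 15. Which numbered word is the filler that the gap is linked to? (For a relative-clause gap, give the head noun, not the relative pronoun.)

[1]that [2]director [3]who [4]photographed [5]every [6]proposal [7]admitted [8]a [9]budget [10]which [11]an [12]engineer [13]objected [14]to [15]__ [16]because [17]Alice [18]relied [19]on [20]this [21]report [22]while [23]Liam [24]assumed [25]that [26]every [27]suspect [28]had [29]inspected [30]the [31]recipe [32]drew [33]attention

The gap at 15 is the prepositional object of "objected", inside a relative clause.
The relative pronoun is "which" (word 10); it is bound by the head noun immediately before it.
Its filler is the head noun "budget", at word 9.

9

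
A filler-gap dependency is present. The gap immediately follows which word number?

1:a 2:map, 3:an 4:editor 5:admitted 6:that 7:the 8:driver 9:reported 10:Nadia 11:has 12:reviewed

The displaced element is "a map" (word 2).
It is linked across 2 clause boundaries (that → Ø).
It functions as the direct object of "reviewed", so the gap sits immediately after word 12 ("reviewed").
Base order: An editor admitted that the driver reported Nadia has reviewed a map.

12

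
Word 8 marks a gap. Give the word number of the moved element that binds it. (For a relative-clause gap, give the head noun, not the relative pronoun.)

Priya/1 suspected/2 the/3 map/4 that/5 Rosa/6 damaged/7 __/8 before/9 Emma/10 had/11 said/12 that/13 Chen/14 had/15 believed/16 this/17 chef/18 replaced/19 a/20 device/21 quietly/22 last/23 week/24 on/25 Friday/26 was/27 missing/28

4

The gap at 8 is the object of "damaged", inside a relative clause.
The relative pronoun is "that" (word 5); it is bound by the head noun immediately before it.
Its filler is the head noun "map", at word 4.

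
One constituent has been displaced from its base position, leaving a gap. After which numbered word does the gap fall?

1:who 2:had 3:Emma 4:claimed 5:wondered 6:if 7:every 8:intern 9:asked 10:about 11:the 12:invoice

4

The displaced element is "who" (word 1).
It is linked across 1 clause boundary (Ø).
It functions as the subject of "wondered", so the gap sits immediately after word 4 ("claimed").
Base order: Emma had claimed that who wondered if every intern asked about the invoice.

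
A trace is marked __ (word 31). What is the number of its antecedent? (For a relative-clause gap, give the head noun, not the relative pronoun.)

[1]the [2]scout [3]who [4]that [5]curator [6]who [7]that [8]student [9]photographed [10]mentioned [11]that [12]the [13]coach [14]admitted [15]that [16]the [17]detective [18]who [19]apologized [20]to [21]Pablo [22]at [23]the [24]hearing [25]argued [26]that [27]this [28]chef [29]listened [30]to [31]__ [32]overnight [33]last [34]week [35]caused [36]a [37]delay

2

The gap at 31 is the prepositional object of "listened", inside a relative clause.
The relative pronoun is "who" (word 3); it is bound by the head noun immediately before it.
Its filler is the head noun "scout", at word 2.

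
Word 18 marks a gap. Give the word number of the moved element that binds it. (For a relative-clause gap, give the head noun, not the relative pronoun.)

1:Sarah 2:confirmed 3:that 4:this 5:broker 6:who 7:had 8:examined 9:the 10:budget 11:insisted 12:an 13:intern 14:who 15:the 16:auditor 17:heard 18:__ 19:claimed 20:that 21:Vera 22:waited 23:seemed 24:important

13

The gap at 18 is the subject of "claimed", inside a relative clause.
The relative pronoun is "who" (word 14); it is bound by the head noun immediately before it.
Its filler is the head noun "intern", at word 13.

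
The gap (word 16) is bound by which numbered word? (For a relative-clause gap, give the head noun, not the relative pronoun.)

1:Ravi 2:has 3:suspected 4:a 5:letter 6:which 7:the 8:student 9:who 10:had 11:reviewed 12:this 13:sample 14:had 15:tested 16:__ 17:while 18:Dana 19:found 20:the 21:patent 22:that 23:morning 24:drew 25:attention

5

The gap at 16 is the object of "tested", inside a relative clause.
The relative pronoun is "which" (word 6); it is bound by the head noun immediately before it.
Its filler is the head noun "letter", at word 5.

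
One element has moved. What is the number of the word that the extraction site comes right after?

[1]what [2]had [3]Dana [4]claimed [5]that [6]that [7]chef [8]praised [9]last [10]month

8

The displaced element is "what" (word 1).
It is linked across 1 clause boundary (that).
It functions as the direct object of "praised", so the gap sits immediately after word 8 ("praised").
Base order: Dana had claimed that that chef praised what last month.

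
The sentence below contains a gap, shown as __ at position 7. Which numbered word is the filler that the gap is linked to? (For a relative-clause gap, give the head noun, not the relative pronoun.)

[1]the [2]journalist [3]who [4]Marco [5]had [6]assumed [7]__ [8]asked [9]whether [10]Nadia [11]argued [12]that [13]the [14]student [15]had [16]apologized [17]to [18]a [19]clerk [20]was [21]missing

2

The gap at 7 is the subject of "asked", inside a relative clause.
The relative pronoun is "who" (word 3); it is bound by the head noun immediately before it.
Its filler is the head noun "journalist", at word 2.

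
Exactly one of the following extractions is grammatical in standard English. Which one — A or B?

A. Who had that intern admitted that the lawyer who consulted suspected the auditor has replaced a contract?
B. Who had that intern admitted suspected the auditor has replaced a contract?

B

In A, the wh-phrase is extracted from inside a complex-NP island (relative clause) (introduced by "who"), which blocks movement.
In B, the extraction path crosses only that-complement boundaries, which are transparent.
So B is grammatical.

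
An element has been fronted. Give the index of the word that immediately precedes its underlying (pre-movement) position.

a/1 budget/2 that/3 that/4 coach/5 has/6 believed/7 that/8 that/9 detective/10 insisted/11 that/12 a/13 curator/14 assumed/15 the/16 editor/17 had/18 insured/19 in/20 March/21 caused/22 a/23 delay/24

19

The displaced element is "a budget" (word 2).
It is linked across 3 clause boundaries (that → that → Ø).
It functions as the direct object of "insured", so the gap sits immediately after word 19 ("insured").
Base order: That coach has believed that that detective insisted that a curator assumed the editor had insured a budget in March.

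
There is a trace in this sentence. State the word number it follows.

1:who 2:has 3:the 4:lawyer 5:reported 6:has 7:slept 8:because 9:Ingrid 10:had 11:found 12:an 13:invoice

5

The displaced element is "who" (word 1).
It is linked across 1 clause boundary (Ø).
It functions as the subject of "slept", so the gap sits immediately after word 5 ("reported").
Base order: The lawyer has reported that who has slept because Ingrid had found an invoice.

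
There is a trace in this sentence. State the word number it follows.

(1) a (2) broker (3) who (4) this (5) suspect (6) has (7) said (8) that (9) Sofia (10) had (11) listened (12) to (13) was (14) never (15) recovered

The displaced element is "a broker" (word 2).
It is linked across 1 clause boundary (that).
It functions as the object of the preposition "to" of "listened", so the gap sits immediately after word 12 ("to").
Base order: This suspect has said that Sofia had listened to a broker.

12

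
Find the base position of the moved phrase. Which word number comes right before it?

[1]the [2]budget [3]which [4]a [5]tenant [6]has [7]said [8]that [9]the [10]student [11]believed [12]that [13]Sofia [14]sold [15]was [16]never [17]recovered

The displaced element is "the budget" (word 2).
It is linked across 2 clause boundaries (that → that).
It functions as the direct object of "sold", so the gap sits immediately after word 14 ("sold").
Base order: A tenant has said that the student believed that Sofia sold the budget.

14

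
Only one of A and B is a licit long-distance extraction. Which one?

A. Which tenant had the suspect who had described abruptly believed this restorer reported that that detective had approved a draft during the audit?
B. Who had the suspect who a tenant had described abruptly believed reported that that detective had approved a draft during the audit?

In A, the wh-phrase is extracted from inside a complex-NP island (relative clause) (introduced by "who"), which blocks movement.
In B, the extraction path crosses only that-complement boundaries, which are transparent.
So B is grammatical.

B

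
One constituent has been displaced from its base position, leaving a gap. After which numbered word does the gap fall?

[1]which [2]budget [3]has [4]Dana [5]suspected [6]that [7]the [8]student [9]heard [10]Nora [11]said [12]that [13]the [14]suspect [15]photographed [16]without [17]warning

15

The displaced element is "which budget" (word 2).
It is linked across 3 clause boundaries (that → Ø → that).
It functions as the direct object of "photographed", so the gap sits immediately after word 15 ("photographed").
Base order: Dana has suspected that the student heard Nora said that the suspect photographed which budget without warning.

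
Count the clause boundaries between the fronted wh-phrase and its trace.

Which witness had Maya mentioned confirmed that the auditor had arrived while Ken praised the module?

1

"which witness" is extracted from the subject of "confirmed".
Boundaries crossed, outermost first: [Ø] — 1 in total.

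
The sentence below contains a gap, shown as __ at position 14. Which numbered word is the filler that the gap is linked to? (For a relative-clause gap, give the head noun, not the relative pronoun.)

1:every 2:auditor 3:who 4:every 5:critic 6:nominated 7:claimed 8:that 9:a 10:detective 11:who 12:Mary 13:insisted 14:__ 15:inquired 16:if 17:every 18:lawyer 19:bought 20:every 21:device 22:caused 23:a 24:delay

The gap at 14 is the subject of "inquired", inside a relative clause.
The relative pronoun is "who" (word 11); it is bound by the head noun immediately before it.
Its filler is the head noun "detective", at word 10.

10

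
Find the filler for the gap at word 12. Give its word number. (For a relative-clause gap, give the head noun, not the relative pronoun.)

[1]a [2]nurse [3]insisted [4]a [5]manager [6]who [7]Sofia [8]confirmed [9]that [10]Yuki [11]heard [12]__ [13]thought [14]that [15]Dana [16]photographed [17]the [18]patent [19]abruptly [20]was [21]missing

The gap at 12 is the subject of "thought", inside a relative clause.
The relative pronoun is "who" (word 6); it is bound by the head noun immediately before it.
Its filler is the head noun "manager", at word 5.

5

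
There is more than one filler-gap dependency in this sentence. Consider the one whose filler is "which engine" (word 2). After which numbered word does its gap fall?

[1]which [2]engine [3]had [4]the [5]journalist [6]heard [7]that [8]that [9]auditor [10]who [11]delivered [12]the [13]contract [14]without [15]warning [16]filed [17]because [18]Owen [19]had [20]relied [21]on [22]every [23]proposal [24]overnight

The displaced element is "which engine" (word 2).
It is linked across 1 clause boundary (that).
It functions as the direct object of "filed", so the gap sits immediately after word 16 ("filed").
Base order: The journalist had heard that that auditor who delivered the contract without warning filed which engine because Owen had relied on every proposal overnight.

16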